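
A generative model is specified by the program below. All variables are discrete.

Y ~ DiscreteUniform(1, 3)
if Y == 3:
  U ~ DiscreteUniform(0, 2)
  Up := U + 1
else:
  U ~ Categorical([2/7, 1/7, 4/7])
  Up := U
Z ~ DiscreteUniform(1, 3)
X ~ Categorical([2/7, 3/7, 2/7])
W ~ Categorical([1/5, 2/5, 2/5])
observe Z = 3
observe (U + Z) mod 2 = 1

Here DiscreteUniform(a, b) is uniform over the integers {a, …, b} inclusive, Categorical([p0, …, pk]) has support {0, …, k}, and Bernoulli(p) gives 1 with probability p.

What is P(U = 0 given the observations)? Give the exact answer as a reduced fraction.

Enumerate traces; 54 have nonzero weight after conditioning:
  (Y=1, U=0, Z=3, X=0, W=0) weight 4/2205
  (Y=1, U=0, Z=3, X=0, W=1) weight 8/2205
  (Y=1, U=0, Z=3, X=0, W=2) weight 8/2205
  (Y=1, U=0, Z=3, X=1, W=0) weight 2/735
  (Y=1, U=0, Z=3, X=1, W=1) weight 4/735
  (Y=1, U=0, Z=3, X=1, W=2) weight 4/735
  (Y=1, U=0, Z=3, X=2, W=0) weight 4/2205
  (Y=1, U=0, Z=3, X=2, W=1) weight 8/2205
  (Y=1, U=2, Z=3, X=0, W=0) weight 8/2205
  … 45 more
Group by U:
  weight(U=0) = 19/189
  weight(U=2) = 31/189
Total weight = 19/189 + 31/189 = 50/189
P(U=0 | obs) = 19/189 / 50/189 = 19/50
P(U=2 | obs) = 31/189 / 50/189 = 31/50

P(U = 0 | obs) = 19/50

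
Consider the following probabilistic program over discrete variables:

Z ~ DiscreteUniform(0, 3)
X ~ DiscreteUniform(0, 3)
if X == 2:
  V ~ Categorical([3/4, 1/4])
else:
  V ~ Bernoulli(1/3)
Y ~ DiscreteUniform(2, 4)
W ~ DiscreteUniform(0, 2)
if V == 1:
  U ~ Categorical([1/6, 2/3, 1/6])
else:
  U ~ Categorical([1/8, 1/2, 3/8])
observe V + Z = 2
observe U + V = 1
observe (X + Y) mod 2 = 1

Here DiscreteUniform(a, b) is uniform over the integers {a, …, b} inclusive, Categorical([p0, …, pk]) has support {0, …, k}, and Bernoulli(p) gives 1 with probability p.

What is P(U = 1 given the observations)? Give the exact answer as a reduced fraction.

P(U = 1 | obs) = 147/170

Enumerate traces; 36 have nonzero weight after conditioning:
  (Z=1, X=0, V=1, Y=3, W=0, U=0) weight 1/2592
  (Z=1, X=0, V=1, Y=3, W=1, U=0) weight 1/2592
  (Z=1, X=0, V=1, Y=3, W=2, U=0) weight 1/2592
  (Z=1, X=1, V=1, Y=2, W=0, U=0) weight 1/2592
  (Z=1, X=1, V=1, Y=2, W=1, U=0) weight 1/2592
  (Z=1, X=1, V=1, Y=2, W=2, U=0) weight 1/2592
  (Z=1, X=1, V=1, Y=4, W=0, U=0) weight 1/2592
  (Z=1, X=1, V=1, Y=4, W=1, U=0) weight 1/2592
  (Z=2, X=0, V=0, Y=3, W=0, U=1) weight 1/432
  … 27 more
Group by U:
  weight(U=0) = 23/3456
  weight(U=1) = 49/1152
Total weight = 23/3456 + 49/1152 = 85/1728
P(U=0 | obs) = 23/3456 / 85/1728 = 23/170
P(U=1 | obs) = 49/1152 / 85/1728 = 147/170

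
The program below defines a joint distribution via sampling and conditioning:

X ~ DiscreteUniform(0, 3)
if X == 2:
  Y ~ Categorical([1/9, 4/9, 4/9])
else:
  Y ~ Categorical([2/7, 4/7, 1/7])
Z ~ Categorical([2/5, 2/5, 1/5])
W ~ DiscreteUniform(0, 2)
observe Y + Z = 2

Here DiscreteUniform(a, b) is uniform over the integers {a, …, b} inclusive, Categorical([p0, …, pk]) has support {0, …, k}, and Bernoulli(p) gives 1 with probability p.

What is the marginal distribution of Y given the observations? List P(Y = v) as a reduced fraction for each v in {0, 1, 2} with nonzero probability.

P(Y=0) = 61/443, P(Y=1) = 272/443, P(Y=2) = 110/443

Enumerate traces; 36 have nonzero weight after conditioning:
  (X=0, Y=0, Z=2, W=0) weight 1/210
  (X=0, Y=0, Z=2, W=1) weight 1/210
  (X=0, Y=0, Z=2, W=2) weight 1/210
  (X=0, Y=1, Z=1, W=0) weight 2/105
  (X=0, Y=1, Z=1, W=1) weight 2/105
  (X=0, Y=1, Z=1, W=2) weight 2/105
  (X=0, Y=2, Z=0, W=0) weight 1/210
  (X=0, Y=2, Z=0, W=1) weight 1/210
  … 28 more
Group by Y:
  weight(Y=0) = 61/1260
  weight(Y=1) = 68/315
  weight(Y=2) = 11/126
Total weight = 61/1260 + 68/315 + 11/126 = 443/1260
P(Y=0 | obs) = 61/1260 / 443/1260 = 61/443
P(Y=1 | obs) = 68/315 / 443/1260 = 272/443
P(Y=2 | obs) = 11/126 / 443/1260 = 110/443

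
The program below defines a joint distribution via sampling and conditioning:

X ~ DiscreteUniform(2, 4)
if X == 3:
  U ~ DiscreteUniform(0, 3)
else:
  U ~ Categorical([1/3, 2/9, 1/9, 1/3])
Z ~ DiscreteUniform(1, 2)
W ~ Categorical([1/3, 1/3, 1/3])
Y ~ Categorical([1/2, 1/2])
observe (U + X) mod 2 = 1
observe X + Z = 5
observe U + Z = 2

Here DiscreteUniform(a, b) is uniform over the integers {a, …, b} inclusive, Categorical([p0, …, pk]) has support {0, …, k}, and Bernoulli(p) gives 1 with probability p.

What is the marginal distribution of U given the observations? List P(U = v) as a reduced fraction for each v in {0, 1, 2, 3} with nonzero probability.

Enumerate traces; 12 have nonzero weight after conditioning:
  (X=3, U=0, Z=2, W=0, Y=0) weight 1/144
  (X=3, U=0, Z=2, W=0, Y=1) weight 1/144
  (X=3, U=0, Z=2, W=1, Y=0) weight 1/144
  (X=3, U=0, Z=2, W=1, Y=1) weight 1/144
  (X=3, U=0, Z=2, W=2, Y=0) weight 1/144
  (X=3, U=0, Z=2, W=2, Y=1) weight 1/144
  (X=4, U=1, Z=1, W=0, Y=0) weight 1/162
  (X=4, U=1, Z=1, W=0, Y=1) weight 1/162
  … 4 more
Group by U:
  weight(U=0) = 1/24
  weight(U=1) = 1/27
Total weight = 1/24 + 1/27 = 17/216
P(U=0 | obs) = 1/24 / 17/216 = 9/17
P(U=1 | obs) = 1/27 / 17/216 = 8/17

P(U=0) = 9/17, P(U=1) = 8/17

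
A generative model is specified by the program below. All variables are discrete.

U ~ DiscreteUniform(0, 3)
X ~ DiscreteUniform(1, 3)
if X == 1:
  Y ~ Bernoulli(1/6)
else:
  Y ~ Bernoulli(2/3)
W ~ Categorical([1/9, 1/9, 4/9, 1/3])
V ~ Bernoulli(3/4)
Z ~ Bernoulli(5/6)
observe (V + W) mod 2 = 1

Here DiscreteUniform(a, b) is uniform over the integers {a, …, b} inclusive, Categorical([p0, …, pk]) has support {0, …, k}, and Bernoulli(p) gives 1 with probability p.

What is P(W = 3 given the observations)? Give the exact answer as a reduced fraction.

P(W = 3 | obs) = 3/19

Enumerate traces; 192 have nonzero weight after conditioning:
  (U=0, X=1, Y=0, W=0, V=1, Z=0) weight 5/5184
  (U=0, X=1, Y=0, W=0, V=1, Z=1) weight 25/5184
  (U=0, X=1, Y=0, W=1, V=0, Z=0) weight 5/15552
  (U=0, X=1, Y=0, W=1, V=0, Z=1) weight 25/15552
  (U=0, X=1, Y=0, W=2, V=1, Z=0) weight 5/1296
  (U=0, X=1, Y=0, W=2, V=1, Z=1) weight 25/1296
  (U=0, X=1, Y=0, W=3, V=0, Z=0) weight 5/5184
  (U=0, X=1, Y=0, W=3, V=0, Z=1) weight 25/5184
  … 184 more
Group by W:
  weight(W=0) = 1/12
  weight(W=1) = 1/36
  weight(W=2) = 1/3
  weight(W=3) = 1/12
Total weight = 1/12 + 1/36 + 1/3 + 1/12 = 19/36
P(W=0 | obs) = 1/12 / 19/36 = 3/19
P(W=1 | obs) = 1/36 / 19/36 = 1/19
P(W=2 | obs) = 1/3 / 19/36 = 12/19
P(W=3 | obs) = 1/12 / 19/36 = 3/19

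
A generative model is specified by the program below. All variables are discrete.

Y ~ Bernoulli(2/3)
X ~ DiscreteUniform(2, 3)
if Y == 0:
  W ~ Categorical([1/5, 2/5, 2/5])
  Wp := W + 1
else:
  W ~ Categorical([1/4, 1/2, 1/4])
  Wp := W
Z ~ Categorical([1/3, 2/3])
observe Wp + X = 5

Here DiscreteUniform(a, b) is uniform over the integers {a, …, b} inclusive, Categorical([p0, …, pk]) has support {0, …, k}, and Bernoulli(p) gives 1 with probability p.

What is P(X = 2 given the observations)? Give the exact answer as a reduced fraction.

P(X = 2 | obs) = 4/13

Enumerate traces; 6 have nonzero weight after conditioning:
  (Y=0, X=2, W=2, Z=0) weight 1/45
  (Y=0, X=2, W=2, Z=1) weight 2/45
  (Y=0, X=3, W=1, Z=0) weight 1/45
  (Y=0, X=3, W=1, Z=1) weight 2/45
  (Y=1, X=3, W=2, Z=0) weight 1/36
  (Y=1, X=3, W=2, Z=1) weight 1/18
Group by X:
  weight(X=2) = 1/15
  weight(X=3) = 3/20
Total weight = 1/15 + 3/20 = 13/60
P(X=2 | obs) = 1/15 / 13/60 = 4/13
P(X=3 | obs) = 3/20 / 13/60 = 9/13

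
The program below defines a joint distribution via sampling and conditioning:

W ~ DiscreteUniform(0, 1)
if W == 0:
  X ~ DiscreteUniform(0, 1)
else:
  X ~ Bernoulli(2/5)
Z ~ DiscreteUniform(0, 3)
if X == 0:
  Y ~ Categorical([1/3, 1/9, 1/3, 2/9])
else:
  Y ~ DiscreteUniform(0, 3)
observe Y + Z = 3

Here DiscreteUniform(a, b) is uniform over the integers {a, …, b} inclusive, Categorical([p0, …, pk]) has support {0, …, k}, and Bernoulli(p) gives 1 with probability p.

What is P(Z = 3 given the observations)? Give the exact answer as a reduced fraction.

Enumerate traces; 16 have nonzero weight after conditioning:
  (W=0, X=0, Z=0, Y=3) weight 1/72
  (W=0, X=0, Z=1, Y=2) weight 1/48
  (W=0, X=0, Z=2, Y=1) weight 1/144
  (W=0, X=0, Z=3, Y=0) weight 1/48
  (W=0, X=1, Z=0, Y=3) weight 1/64
  (W=0, X=1, Z=1, Y=2) weight 1/64
  (W=0, X=1, Z=2, Y=1) weight 1/64
  (W=0, X=1, Z=3, Y=0) weight 1/64
  … 8 more
Group by Z:
  weight(Z=0) = 169/2880
  weight(Z=1) = 71/960
  weight(Z=2) = 25/576
  weight(Z=3) = 71/960
Total weight = 169/2880 + 71/960 + 25/576 + 71/960 = 1/4
P(Z=0 | obs) = 169/2880 / 1/4 = 169/720
P(Z=1 | obs) = 71/960 / 1/4 = 71/240
P(Z=2 | obs) = 25/576 / 1/4 = 25/144
P(Z=3 | obs) = 71/960 / 1/4 = 71/240

P(Z = 3 | obs) = 71/240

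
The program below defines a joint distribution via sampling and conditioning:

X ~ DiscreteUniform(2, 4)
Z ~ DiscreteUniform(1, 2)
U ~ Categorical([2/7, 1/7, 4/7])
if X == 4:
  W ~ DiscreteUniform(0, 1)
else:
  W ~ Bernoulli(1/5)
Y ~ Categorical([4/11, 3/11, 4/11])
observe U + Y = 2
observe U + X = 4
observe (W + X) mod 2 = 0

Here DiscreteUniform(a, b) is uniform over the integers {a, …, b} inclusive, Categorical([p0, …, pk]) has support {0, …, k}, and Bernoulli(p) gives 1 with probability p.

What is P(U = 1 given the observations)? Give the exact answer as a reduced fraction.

Enumerate traces; 6 have nonzero weight after conditioning:
  (X=2, Z=1, U=2, W=0, Y=0) weight 32/1155
  (X=2, Z=2, U=2, W=0, Y=0) weight 32/1155
  (X=3, Z=1, U=1, W=1, Y=1) weight 1/770
  (X=3, Z=2, U=1, W=1, Y=1) weight 1/770
  (X=4, Z=1, U=0, W=0, Y=2) weight 2/231
  (X=4, Z=2, U=0, W=0, Y=2) weight 2/231
Group by U:
  weight(U=0) = 4/231
  weight(U=1) = 1/385
  weight(U=2) = 64/1155
Total weight = 4/231 + 1/385 + 64/1155 = 29/385
P(U=0 | obs) = 4/231 / 29/385 = 20/87
P(U=1 | obs) = 1/385 / 29/385 = 1/29
P(U=2 | obs) = 64/1155 / 29/385 = 64/87

P(U = 1 | obs) = 1/29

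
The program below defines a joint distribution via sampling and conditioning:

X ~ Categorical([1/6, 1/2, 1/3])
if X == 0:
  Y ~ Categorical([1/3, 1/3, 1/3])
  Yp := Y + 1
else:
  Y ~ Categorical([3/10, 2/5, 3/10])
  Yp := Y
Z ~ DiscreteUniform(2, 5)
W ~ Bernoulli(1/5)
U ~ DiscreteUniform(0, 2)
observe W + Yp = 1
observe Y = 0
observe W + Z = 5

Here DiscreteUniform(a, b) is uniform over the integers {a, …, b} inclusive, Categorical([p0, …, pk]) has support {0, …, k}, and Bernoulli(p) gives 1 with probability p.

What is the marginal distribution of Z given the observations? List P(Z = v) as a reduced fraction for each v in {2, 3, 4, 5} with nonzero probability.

Enumerate traces; 9 have nonzero weight after conditioning:
  (X=0, Y=0, Z=5, W=0, U=0) weight 1/270
  (X=0, Y=0, Z=5, W=0, U=1) weight 1/270
  (X=0, Y=0, Z=5, W=0, U=2) weight 1/270
  (X=1, Y=0, Z=4, W=1, U=0) weight 1/400
  (X=1, Y=0, Z=4, W=1, U=1) weight 1/400
  (X=1, Y=0, Z=4, W=1, U=2) weight 1/400
  (X=2, Y=0, Z=4, W=1, U=0) weight 1/600
  (X=2, Y=0, Z=4, W=1, U=1) weight 1/600
  … 1 more
Group by Z:
  weight(Z=4) = 1/80
  weight(Z=5) = 1/90
Total weight = 1/80 + 1/90 = 17/720
P(Z=4 | obs) = 1/80 / 17/720 = 9/17
P(Z=5 | obs) = 1/90 / 17/720 = 8/17

P(Z=4) = 9/17, P(Z=5) = 8/17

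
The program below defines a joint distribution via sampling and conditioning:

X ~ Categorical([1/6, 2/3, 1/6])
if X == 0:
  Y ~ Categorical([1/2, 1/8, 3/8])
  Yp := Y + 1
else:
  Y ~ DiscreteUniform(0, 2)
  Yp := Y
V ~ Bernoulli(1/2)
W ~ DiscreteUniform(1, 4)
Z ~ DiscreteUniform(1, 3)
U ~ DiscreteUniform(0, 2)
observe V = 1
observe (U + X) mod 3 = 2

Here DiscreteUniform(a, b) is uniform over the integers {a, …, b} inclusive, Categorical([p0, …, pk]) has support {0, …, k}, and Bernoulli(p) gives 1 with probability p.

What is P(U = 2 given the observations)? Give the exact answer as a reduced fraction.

P(U = 2 | obs) = 1/6

Enumerate traces; 108 have nonzero weight after conditioning:
  (X=0, Y=0, V=1, W=1, Z=1, U=2) weight 1/864
  (X=0, Y=0, V=1, W=1, Z=2, U=2) weight 1/864
  (X=0, Y=0, V=1, W=1, Z=3, U=2) weight 1/864
  (X=0, Y=0, V=1, W=2, Z=1, U=2) weight 1/864
  (X=0, Y=0, V=1, W=2, Z=2, U=2) weight 1/864
  (X=0, Y=0, V=1, W=2, Z=3, U=2) weight 1/864
  (X=0, Y=0, V=1, W=3, Z=1, U=2) weight 1/864
  (X=0, Y=0, V=1, W=3, Z=2, U=2) weight 1/864
  (X=1, Y=0, V=1, W=1, Z=1, U=1) weight 1/324
  (X=2, Y=0, V=1, W=1, Z=1, U=0) weight 1/1296
  … 98 more
Group by U:
  weight(U=0) = 1/36
  weight(U=1) = 1/9
  weight(U=2) = 1/36
Total weight = 1/36 + 1/9 + 1/36 = 1/6
P(U=0 | obs) = 1/36 / 1/6 = 1/6
P(U=1 | obs) = 1/9 / 1/6 = 2/3
P(U=2 | obs) = 1/36 / 1/6 = 1/6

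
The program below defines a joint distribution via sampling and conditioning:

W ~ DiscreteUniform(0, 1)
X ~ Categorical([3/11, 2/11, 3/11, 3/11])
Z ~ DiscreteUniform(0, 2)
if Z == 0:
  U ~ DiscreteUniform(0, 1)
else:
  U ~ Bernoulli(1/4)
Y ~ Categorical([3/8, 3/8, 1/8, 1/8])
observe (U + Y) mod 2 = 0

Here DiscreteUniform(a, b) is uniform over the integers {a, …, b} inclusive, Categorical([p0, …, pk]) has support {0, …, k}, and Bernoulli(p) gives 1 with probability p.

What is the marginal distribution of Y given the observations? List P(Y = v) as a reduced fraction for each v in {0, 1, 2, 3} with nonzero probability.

Enumerate traces; 96 have nonzero weight after conditioning:
  (W=0, X=0, Z=0, U=0, Y=0) weight 3/352
  (W=0, X=0, Z=0, U=0, Y=2) weight 1/352
  (W=0, X=0, Z=0, U=1, Y=1) weight 3/352
  (W=0, X=0, Z=0, U=1, Y=3) weight 1/352
  (W=0, X=0, Z=1, U=0, Y=0) weight 9/704
  (W=0, X=0, Z=1, U=0, Y=2) weight 3/704
  (W=0, X=0, Z=1, U=1, Y=1) weight 3/704
  (W=0, X=0, Z=1, U=1, Y=3) weight 1/704
  … 88 more
Group by Y:
  weight(Y=0) = 1/4
  weight(Y=1) = 1/8
  weight(Y=2) = 1/12
  weight(Y=3) = 1/24
Total weight = 1/4 + 1/8 + 1/12 + 1/24 = 1/2
P(Y=0 | obs) = 1/4 / 1/2 = 1/2
P(Y=1 | obs) = 1/8 / 1/2 = 1/4
P(Y=2 | obs) = 1/12 / 1/2 = 1/6
P(Y=3 | obs) = 1/24 / 1/2 = 1/12

P(Y=0) = 1/2, P(Y=1) = 1/4, P(Y=2) = 1/6, P(Y=3) = 1/12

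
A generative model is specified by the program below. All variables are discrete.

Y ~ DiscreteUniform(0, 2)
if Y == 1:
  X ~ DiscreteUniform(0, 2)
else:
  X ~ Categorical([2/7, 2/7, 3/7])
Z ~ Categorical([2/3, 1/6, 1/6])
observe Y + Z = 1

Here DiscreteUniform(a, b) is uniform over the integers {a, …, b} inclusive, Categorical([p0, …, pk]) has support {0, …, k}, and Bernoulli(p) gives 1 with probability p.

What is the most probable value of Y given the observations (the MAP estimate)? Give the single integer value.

Enumerate traces; 6 have nonzero weight after conditioning:
  (Y=0, X=0, Z=1) weight 1/63
  (Y=0, X=1, Z=1) weight 1/63
  (Y=0, X=2, Z=1) weight 1/42
  (Y=1, X=0, Z=0) weight 2/27
  (Y=1, X=1, Z=0) weight 2/27
  (Y=1, X=2, Z=0) weight 2/27
Group by Y:
  weight(Y=0) = 1/18
  weight(Y=1) = 2/9
Total weight = 1/18 + 2/9 = 5/18
P(Y=0 | obs) = 1/18 / 5/18 = 1/5
P(Y=1 | obs) = 2/9 / 5/18 = 4/5
argmax = 1

argmax_v P(Y = v | obs) = 1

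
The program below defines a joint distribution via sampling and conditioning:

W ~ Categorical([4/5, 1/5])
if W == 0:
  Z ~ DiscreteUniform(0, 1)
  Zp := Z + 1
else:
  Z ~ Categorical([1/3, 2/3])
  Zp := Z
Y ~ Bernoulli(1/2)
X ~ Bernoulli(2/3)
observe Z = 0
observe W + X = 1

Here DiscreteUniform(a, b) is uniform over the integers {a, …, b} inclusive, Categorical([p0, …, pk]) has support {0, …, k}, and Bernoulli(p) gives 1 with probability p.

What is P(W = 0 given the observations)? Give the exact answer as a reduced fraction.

P(W = 0 | obs) = 12/13

Enumerate traces; 4 have nonzero weight after conditioning:
  (W=0, Z=0, Y=0, X=1) weight 2/15
  (W=0, Z=0, Y=1, X=1) weight 2/15
  (W=1, Z=0, Y=0, X=0) weight 1/90
  (W=1, Z=0, Y=1, X=0) weight 1/90
Group by W:
  weight(W=0) = 4/15
  weight(W=1) = 1/45
Total weight = 4/15 + 1/45 = 13/45
P(W=0 | obs) = 4/15 / 13/45 = 12/13
P(W=1 | obs) = 1/45 / 13/45 = 1/13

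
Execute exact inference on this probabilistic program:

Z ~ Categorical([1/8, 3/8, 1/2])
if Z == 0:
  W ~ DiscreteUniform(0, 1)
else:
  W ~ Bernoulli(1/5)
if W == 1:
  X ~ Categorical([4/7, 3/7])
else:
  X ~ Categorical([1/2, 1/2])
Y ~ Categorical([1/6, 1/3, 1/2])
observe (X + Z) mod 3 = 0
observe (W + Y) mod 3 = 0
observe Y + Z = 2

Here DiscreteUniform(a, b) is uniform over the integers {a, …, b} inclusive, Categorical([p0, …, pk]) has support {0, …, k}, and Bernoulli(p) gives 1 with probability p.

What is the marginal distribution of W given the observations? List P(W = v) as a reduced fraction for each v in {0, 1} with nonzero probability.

Enumerate traces; 2 have nonzero weight after conditioning:
  (Z=0, W=1, X=0, Y=2) weight 1/56
  (Z=2, W=0, X=1, Y=0) weight 1/30
Group by W:
  weight(W=0) = 1/30
  weight(W=1) = 1/56
Total weight = 1/30 + 1/56 = 43/840
P(W=0 | obs) = 1/30 / 43/840 = 28/43
P(W=1 | obs) = 1/56 / 43/840 = 15/43

P(W=0) = 28/43, P(W=1) = 15/43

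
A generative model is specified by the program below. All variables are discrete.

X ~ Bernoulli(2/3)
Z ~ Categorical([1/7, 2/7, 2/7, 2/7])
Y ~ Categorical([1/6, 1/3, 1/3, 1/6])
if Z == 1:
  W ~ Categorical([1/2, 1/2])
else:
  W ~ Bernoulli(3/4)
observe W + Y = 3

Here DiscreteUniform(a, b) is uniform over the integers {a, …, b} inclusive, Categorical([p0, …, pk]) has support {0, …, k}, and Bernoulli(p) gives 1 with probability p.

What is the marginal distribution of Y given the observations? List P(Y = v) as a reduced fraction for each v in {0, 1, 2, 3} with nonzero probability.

P(Y=2) = 38/47, P(Y=3) = 9/47

Enumerate traces; 16 have nonzero weight after conditioning:
  (X=0, Z=0, Y=2, W=1) weight 1/84
  (X=0, Z=0, Y=3, W=0) weight 1/504
  (X=0, Z=1, Y=2, W=1) weight 1/63
  (X=0, Z=1, Y=3, W=0) weight 1/126
  (X=0, Z=2, Y=2, W=1) weight 1/42
  (X=0, Z=2, Y=3, W=0) weight 1/252
  (X=0, Z=3, Y=2, W=1) weight 1/42
  (X=0, Z=3, Y=3, W=0) weight 1/252
  … 8 more
Group by Y:
  weight(Y=2) = 19/84
  weight(Y=3) = 3/56
Total weight = 19/84 + 3/56 = 47/168
P(Y=2 | obs) = 19/84 / 47/168 = 38/47
P(Y=3 | obs) = 3/56 / 47/168 = 9/47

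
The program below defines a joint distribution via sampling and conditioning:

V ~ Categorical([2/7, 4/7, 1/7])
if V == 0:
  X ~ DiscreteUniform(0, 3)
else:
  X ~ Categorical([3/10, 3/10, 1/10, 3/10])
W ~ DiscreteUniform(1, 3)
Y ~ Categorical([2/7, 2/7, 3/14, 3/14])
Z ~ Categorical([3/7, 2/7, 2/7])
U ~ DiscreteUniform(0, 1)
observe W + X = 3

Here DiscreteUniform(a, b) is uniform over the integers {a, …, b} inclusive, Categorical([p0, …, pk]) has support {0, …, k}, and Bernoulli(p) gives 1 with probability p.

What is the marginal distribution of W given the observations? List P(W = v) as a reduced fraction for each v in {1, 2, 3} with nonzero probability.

Enumerate traces; 216 have nonzero weight after conditioning:
  (V=0, X=0, W=3, Y=0, Z=0, U=0) weight 1/686
  (V=0, X=0, W=3, Y=0, Z=0, U=1) weight 1/686
  (V=0, X=0, W=3, Y=0, Z=1, U=0) weight 1/1029
  (V=0, X=0, W=3, Y=0, Z=1, U=1) weight 1/1029
  (V=0, X=0, W=3, Y=0, Z=2, U=0) weight 1/1029
  (V=0, X=0, W=3, Y=0, Z=2, U=1) weight 1/1029
  (V=0, X=0, W=3, Y=1, Z=0, U=0) weight 1/686
  (V=0, X=0, W=3, Y=1, Z=0, U=1) weight 1/686
  (V=0, X=1, W=2, Y=0, Z=0, U=0) weight 1/686
  (V=0, X=2, W=1, Y=0, Z=0, U=0) weight 1/686
  … 206 more
Group by W:
  weight(W=1) = 1/21
  weight(W=2) = 2/21
  weight(W=3) = 2/21
Total weight = 1/21 + 2/21 + 2/21 = 5/21
P(W=1 | obs) = 1/21 / 5/21 = 1/5
P(W=2 | obs) = 2/21 / 5/21 = 2/5
P(W=3 | obs) = 2/21 / 5/21 = 2/5

P(W=1) = 1/5, P(W=2) = 2/5, P(W=3) = 2/5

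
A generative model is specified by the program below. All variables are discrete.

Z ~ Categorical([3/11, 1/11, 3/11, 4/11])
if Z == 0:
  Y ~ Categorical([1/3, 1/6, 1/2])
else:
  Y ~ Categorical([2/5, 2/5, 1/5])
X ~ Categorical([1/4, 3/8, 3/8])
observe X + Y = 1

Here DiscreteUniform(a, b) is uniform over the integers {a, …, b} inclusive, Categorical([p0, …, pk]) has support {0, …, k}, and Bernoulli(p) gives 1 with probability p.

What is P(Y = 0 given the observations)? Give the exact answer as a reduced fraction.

P(Y = 0 | obs) = 63/100

Enumerate traces; 8 have nonzero weight after conditioning:
  (Z=0, Y=0, X=1) weight 3/88
  (Z=0, Y=1, X=0) weight 1/88
  (Z=1, Y=0, X=1) weight 3/220
  (Z=1, Y=1, X=0) weight 1/110
  (Z=2, Y=0, X=1) weight 9/220
  (Z=2, Y=1, X=0) weight 3/110
  (Z=3, Y=0, X=1) weight 3/55
  (Z=3, Y=1, X=0) weight 2/55
Group by Y:
  weight(Y=0) = 63/440
  weight(Y=1) = 37/440
Total weight = 63/440 + 37/440 = 5/22
P(Y=0 | obs) = 63/440 / 5/22 = 63/100
P(Y=1 | obs) = 37/440 / 5/22 = 37/100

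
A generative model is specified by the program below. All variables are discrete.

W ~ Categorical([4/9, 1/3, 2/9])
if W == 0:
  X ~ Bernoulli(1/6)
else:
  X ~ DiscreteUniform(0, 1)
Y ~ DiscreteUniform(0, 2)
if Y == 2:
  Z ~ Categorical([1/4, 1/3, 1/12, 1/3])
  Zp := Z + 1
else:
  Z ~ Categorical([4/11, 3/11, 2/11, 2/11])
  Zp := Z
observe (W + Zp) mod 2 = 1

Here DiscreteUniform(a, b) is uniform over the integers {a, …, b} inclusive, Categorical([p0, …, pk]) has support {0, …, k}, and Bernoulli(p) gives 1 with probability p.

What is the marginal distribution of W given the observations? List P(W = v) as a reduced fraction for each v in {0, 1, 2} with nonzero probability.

P(W=0) = 41/105, P(W=1) = 29/70, P(W=2) = 41/210

Enumerate traces; 36 have nonzero weight after conditioning:
  (W=0, X=0, Y=0, Z=1) weight 10/297
  (W=0, X=0, Y=0, Z=3) weight 20/891
  (W=0, X=0, Y=1, Z=1) weight 10/297
  (W=0, X=0, Y=1, Z=3) weight 20/891
  (W=0, X=0, Y=2, Z=0) weight 5/162
  (W=0, X=0, Y=2, Z=2) weight 5/486
  (W=0, X=1, Y=0, Z=1) weight 2/297
  (W=0, X=1, Y=0, Z=3) weight 4/891
  (W=1, X=0, Y=0, Z=0) weight 2/99
  (W=2, X=0, Y=0, Z=1) weight 1/99
  … 26 more
Group by W:
  weight(W=0) = 164/891
  weight(W=1) = 58/297
  weight(W=2) = 82/891
Total weight = 164/891 + 58/297 + 82/891 = 140/297
P(W=0 | obs) = 164/891 / 140/297 = 41/105
P(W=1 | obs) = 58/297 / 140/297 = 29/70
P(W=2 | obs) = 82/891 / 140/297 = 41/210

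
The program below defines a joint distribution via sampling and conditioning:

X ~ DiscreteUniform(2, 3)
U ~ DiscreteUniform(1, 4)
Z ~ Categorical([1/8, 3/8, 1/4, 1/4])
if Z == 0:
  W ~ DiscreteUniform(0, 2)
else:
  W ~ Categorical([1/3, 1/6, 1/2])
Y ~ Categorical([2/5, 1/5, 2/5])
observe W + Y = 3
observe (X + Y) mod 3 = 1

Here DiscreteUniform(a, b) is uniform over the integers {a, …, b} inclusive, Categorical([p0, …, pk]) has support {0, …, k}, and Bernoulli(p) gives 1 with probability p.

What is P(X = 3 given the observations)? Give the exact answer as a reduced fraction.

Enumerate traces; 32 have nonzero weight after conditioning:
  (X=2, U=1, Z=0, W=1, Y=2) weight 1/480
  (X=2, U=1, Z=1, W=1, Y=2) weight 1/320
  (X=2, U=1, Z=2, W=1, Y=2) weight 1/480
  (X=2, U=1, Z=3, W=1, Y=2) weight 1/480
  (X=2, U=2, Z=0, W=1, Y=2) weight 1/480
  (X=2, U=2, Z=1, W=1, Y=2) weight 1/320
  (X=2, U=2, Z=2, W=1, Y=2) weight 1/480
  (X=2, U=2, Z=3, W=1, Y=2) weight 1/480
  (X=3, U=1, Z=0, W=2, Y=1) weight 1/960
  … 23 more
Group by X:
  weight(X=2) = 3/80
  weight(X=3) = 23/480
Total weight = 3/80 + 23/480 = 41/480
P(X=2 | obs) = 3/80 / 41/480 = 18/41
P(X=3 | obs) = 23/480 / 41/480 = 23/41

P(X = 3 | obs) = 23/41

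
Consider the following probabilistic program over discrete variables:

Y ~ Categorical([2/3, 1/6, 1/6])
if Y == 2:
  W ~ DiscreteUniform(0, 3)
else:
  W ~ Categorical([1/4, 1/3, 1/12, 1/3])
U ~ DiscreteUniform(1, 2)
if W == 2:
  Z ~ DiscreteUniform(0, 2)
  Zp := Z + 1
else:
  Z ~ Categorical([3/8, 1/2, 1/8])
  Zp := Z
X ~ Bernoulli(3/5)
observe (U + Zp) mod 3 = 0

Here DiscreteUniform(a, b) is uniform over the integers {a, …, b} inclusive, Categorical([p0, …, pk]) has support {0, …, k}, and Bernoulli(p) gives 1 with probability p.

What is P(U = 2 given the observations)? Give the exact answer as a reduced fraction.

Enumerate traces; 48 have nonzero weight after conditioning:
  (Y=0, W=0, U=1, Z=2, X=0) weight 1/240
  (Y=0, W=0, U=1, Z=2, X=1) weight 1/160
  (Y=0, W=0, U=2, Z=1, X=0) weight 1/60
  (Y=0, W=0, U=2, Z=1, X=1) weight 1/40
  (Y=0, W=1, U=1, Z=2, X=0) weight 1/180
  (Y=0, W=1, U=1, Z=2, X=1) weight 1/120
  (Y=0, W=1, U=2, Z=1, X=0) weight 1/45
  (Y=0, W=1, U=2, Z=1, X=1) weight 1/30
  … 40 more
Group by U:
  weight(U=1) = 2/27
  weight(U=2) = 13/54
Total weight = 2/27 + 13/54 = 17/54
P(U=1 | obs) = 2/27 / 17/54 = 4/17
P(U=2 | obs) = 13/54 / 17/54 = 13/17

P(U = 2 | obs) = 13/17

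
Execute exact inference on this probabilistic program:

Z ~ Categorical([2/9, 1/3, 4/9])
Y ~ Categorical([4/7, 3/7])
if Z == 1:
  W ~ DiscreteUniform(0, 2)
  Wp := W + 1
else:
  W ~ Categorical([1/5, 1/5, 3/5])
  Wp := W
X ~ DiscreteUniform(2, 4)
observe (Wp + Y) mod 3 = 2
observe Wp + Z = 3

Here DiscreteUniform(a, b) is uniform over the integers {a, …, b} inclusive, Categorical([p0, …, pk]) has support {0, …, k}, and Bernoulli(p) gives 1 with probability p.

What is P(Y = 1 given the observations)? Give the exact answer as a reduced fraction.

P(Y = 1 | obs) = 3/8

Enumerate traces; 6 have nonzero weight after conditioning:
  (Z=1, Y=0, W=1, X=2) weight 4/189
  (Z=1, Y=0, W=1, X=3) weight 4/189
  (Z=1, Y=0, W=1, X=4) weight 4/189
  (Z=2, Y=1, W=1, X=2) weight 4/315
  (Z=2, Y=1, W=1, X=3) weight 4/315
  (Z=2, Y=1, W=1, X=4) weight 4/315
Group by Y:
  weight(Y=0) = 4/63
  weight(Y=1) = 4/105
Total weight = 4/63 + 4/105 = 32/315
P(Y=0 | obs) = 4/63 / 32/315 = 5/8
P(Y=1 | obs) = 4/105 / 32/315 = 3/8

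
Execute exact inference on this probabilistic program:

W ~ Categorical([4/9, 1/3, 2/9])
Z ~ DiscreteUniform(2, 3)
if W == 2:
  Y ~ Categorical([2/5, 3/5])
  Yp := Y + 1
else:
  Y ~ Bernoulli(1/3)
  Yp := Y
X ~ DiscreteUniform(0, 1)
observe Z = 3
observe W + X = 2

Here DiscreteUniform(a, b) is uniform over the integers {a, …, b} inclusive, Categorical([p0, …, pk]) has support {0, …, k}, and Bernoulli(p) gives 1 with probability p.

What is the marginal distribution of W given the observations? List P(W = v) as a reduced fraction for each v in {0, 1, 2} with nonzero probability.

P(W=1) = 3/5, P(W=2) = 2/5

Enumerate traces; 4 have nonzero weight after conditioning:
  (W=1, Z=3, Y=0, X=1) weight 1/18
  (W=1, Z=3, Y=1, X=1) weight 1/36
  (W=2, Z=3, Y=0, X=0) weight 1/45
  (W=2, Z=3, Y=1, X=0) weight 1/30
Group by W:
  weight(W=1) = 1/12
  weight(W=2) = 1/18
Total weight = 1/12 + 1/18 = 5/36
P(W=1 | obs) = 1/12 / 5/36 = 3/5
P(W=2 | obs) = 1/18 / 5/36 = 2/5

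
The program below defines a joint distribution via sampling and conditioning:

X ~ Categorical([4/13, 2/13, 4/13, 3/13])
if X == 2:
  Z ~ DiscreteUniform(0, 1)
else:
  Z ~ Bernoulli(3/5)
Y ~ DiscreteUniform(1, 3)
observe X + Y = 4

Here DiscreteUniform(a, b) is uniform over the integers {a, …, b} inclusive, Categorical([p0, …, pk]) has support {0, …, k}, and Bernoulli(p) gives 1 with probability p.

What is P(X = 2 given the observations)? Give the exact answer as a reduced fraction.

Enumerate traces; 6 have nonzero weight after conditioning:
  (X=1, Z=0, Y=3) weight 4/195
  (X=1, Z=1, Y=3) weight 2/65
  (X=2, Z=0, Y=2) weight 2/39
  (X=2, Z=1, Y=2) weight 2/39
  (X=3, Z=0, Y=1) weight 2/65
  (X=3, Z=1, Y=1) weight 3/65
Group by X:
  weight(X=1) = 2/39
  weight(X=2) = 4/39
  weight(X=3) = 1/13
Total weight = 2/39 + 4/39 + 1/13 = 3/13
P(X=1 | obs) = 2/39 / 3/13 = 2/9
P(X=2 | obs) = 4/39 / 3/13 = 4/9
P(X=3 | obs) = 1/13 / 3/13 = 1/3

P(X = 2 | obs) = 4/9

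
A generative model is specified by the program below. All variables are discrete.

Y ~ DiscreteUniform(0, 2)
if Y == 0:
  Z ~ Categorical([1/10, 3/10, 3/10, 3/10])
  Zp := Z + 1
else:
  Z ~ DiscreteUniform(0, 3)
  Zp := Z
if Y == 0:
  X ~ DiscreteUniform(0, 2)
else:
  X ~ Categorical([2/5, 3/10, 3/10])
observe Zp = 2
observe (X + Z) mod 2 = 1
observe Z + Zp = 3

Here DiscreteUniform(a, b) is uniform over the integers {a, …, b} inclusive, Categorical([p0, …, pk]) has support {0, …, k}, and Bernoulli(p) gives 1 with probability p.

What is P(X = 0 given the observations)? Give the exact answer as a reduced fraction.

Enumerate traces; 2 have nonzero weight after conditioning:
  (Y=0, Z=1, X=0) weight 1/30
  (Y=0, Z=1, X=2) weight 1/30
Group by X:
  weight(X=0) = 1/30
  weight(X=2) = 1/30
Total weight = 1/30 + 1/30 = 1/15
P(X=0 | obs) = 1/30 / 1/15 = 1/2
P(X=2 | obs) = 1/30 / 1/15 = 1/2

P(X = 0 | obs) = 1/2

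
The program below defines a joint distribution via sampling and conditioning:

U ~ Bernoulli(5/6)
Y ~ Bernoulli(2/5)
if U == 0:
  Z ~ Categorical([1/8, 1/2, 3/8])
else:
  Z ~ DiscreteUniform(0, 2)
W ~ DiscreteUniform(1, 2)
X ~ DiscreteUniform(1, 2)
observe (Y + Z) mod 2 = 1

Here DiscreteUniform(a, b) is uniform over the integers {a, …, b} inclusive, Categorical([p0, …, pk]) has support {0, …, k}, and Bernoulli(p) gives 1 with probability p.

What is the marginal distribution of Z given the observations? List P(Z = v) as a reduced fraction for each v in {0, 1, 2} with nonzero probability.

Enumerate traces; 24 have nonzero weight after conditioning:
  (U=0, Y=0, Z=1, W=1, X=1) weight 1/80
  (U=0, Y=0, Z=1, W=1, X=2) weight 1/80
  (U=0, Y=0, Z=1, W=2, X=1) weight 1/80
  (U=0, Y=0, Z=1, W=2, X=2) weight 1/80
  (U=0, Y=1, Z=0, W=1, X=1) weight 1/480
  (U=0, Y=1, Z=0, W=1, X=2) weight 1/480
  (U=0, Y=1, Z=0, W=2, X=1) weight 1/480
  (U=0, Y=1, Z=0, W=2, X=2) weight 1/480
  (U=0, Y=1, Z=2, W=1, X=1) weight 1/160
  … 15 more
Group by Z:
  weight(Z=0) = 43/360
  weight(Z=1) = 13/60
  weight(Z=2) = 49/360
Total weight = 43/360 + 13/60 + 49/360 = 17/36
P(Z=0 | obs) = 43/360 / 17/36 = 43/170
P(Z=1 | obs) = 13/60 / 17/36 = 39/85
P(Z=2 | obs) = 49/360 / 17/36 = 49/170

P(Z=0) = 43/170, P(Z=1) = 39/85, P(Z=2) = 49/170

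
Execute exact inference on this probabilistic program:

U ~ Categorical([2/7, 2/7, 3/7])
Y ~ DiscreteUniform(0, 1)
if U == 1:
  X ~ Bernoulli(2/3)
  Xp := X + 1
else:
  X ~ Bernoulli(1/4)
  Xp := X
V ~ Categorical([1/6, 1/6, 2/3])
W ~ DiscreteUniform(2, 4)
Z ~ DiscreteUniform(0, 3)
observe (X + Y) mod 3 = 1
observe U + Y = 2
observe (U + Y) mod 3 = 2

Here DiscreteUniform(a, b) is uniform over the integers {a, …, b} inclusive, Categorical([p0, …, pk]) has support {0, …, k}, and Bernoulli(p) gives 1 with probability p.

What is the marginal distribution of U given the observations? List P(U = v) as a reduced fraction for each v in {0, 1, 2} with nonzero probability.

Enumerate traces; 72 have nonzero weight after conditioning:
  (U=1, Y=1, X=0, V=0, W=2, Z=0) weight 1/1512
  (U=1, Y=1, X=0, V=0, W=2, Z=1) weight 1/1512
  (U=1, Y=1, X=0, V=0, W=2, Z=2) weight 1/1512
  (U=1, Y=1, X=0, V=0, W=2, Z=3) weight 1/1512
  (U=1, Y=1, X=0, V=0, W=3, Z=0) weight 1/1512
  (U=1, Y=1, X=0, V=0, W=3, Z=1) weight 1/1512
  (U=1, Y=1, X=0, V=0, W=3, Z=2) weight 1/1512
  (U=1, Y=1, X=0, V=0, W=3, Z=3) weight 1/1512
  (U=2, Y=0, X=1, V=0, W=2, Z=0) weight 1/1344
  … 63 more
Group by U:
  weight(U=1) = 1/21
  weight(U=2) = 3/56
Total weight = 1/21 + 3/56 = 17/168
P(U=1 | obs) = 1/21 / 17/168 = 8/17
P(U=2 | obs) = 3/56 / 17/168 = 9/17

P(U=1) = 8/17, P(U=2) = 9/17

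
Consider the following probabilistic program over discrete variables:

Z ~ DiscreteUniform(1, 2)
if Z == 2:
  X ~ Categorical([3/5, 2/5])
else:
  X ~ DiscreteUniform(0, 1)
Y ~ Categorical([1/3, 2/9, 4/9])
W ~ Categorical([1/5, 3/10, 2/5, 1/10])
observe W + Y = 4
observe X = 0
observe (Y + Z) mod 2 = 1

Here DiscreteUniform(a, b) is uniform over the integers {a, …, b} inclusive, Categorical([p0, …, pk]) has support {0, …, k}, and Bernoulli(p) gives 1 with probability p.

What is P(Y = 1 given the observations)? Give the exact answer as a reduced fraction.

Enumerate traces; 2 have nonzero weight after conditioning:
  (Z=1, X=0, Y=2, W=2) weight 2/45
  (Z=2, X=0, Y=1, W=3) weight 1/150
Group by Y:
  weight(Y=1) = 1/150
  weight(Y=2) = 2/45
Total weight = 1/150 + 2/45 = 23/450
P(Y=1 | obs) = 1/150 / 23/450 = 3/23
P(Y=2 | obs) = 2/45 / 23/450 = 20/23

P(Y = 1 | obs) = 3/23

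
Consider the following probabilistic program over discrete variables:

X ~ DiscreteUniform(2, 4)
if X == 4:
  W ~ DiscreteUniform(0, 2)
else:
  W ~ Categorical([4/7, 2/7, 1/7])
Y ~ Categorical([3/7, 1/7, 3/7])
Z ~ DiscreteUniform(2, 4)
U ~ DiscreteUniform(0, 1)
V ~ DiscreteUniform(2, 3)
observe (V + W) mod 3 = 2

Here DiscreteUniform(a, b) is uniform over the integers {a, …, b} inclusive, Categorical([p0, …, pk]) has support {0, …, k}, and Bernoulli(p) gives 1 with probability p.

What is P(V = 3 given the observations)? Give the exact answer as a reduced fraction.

Enumerate traces; 108 have nonzero weight after conditioning:
  (X=2, W=0, Y=0, Z=2, U=0, V=2) weight 1/147
  (X=2, W=0, Y=0, Z=2, U=1, V=2) weight 1/147
  (X=2, W=0, Y=0, Z=3, U=0, V=2) weight 1/147
  (X=2, W=0, Y=0, Z=3, U=1, V=2) weight 1/147
  (X=2, W=0, Y=0, Z=4, U=0, V=2) weight 1/147
  (X=2, W=0, Y=0, Z=4, U=1, V=2) weight 1/147
  (X=2, W=0, Y=1, Z=2, U=0, V=2) weight 1/441
  (X=2, W=0, Y=1, Z=2, U=1, V=2) weight 1/441
  (X=2, W=2, Y=0, Z=2, U=0, V=3) weight 1/588
  … 99 more
Group by V:
  weight(V=2) = 31/126
  weight(V=3) = 13/126
Total weight = 31/126 + 13/126 = 22/63
P(V=2 | obs) = 31/126 / 22/63 = 31/44
P(V=3 | obs) = 13/126 / 22/63 = 13/44

P(V = 3 | obs) = 13/44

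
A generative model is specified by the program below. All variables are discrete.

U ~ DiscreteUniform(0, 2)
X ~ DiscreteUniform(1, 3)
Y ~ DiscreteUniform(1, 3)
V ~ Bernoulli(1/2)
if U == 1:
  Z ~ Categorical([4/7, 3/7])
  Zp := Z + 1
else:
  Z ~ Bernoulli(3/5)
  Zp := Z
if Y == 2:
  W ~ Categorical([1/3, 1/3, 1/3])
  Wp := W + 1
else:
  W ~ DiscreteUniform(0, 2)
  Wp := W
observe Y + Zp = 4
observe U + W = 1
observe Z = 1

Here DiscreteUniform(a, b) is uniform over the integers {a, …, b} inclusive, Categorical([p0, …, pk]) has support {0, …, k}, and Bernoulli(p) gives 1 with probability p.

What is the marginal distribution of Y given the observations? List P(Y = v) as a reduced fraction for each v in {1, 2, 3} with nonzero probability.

P(Y=2) = 5/12, P(Y=3) = 7/12

Enumerate traces; 12 have nonzero weight after conditioning:
  (U=0, X=1, Y=3, V=0, Z=1, W=1) weight 1/270
  (U=0, X=1, Y=3, V=1, Z=1, W=1) weight 1/270
  (U=0, X=2, Y=3, V=0, Z=1, W=1) weight 1/270
  (U=0, X=2, Y=3, V=1, Z=1, W=1) weight 1/270
  (U=0, X=3, Y=3, V=0, Z=1, W=1) weight 1/270
  (U=0, X=3, Y=3, V=1, Z=1, W=1) weight 1/270
  (U=1, X=1, Y=2, V=0, Z=1, W=0) weight 1/378
  (U=1, X=1, Y=2, V=1, Z=1, W=0) weight 1/378
  … 4 more
Group by Y:
  weight(Y=2) = 1/63
  weight(Y=3) = 1/45
Total weight = 1/63 + 1/45 = 4/105
P(Y=2 | obs) = 1/63 / 4/105 = 5/12
P(Y=3 | obs) = 1/45 / 4/105 = 7/12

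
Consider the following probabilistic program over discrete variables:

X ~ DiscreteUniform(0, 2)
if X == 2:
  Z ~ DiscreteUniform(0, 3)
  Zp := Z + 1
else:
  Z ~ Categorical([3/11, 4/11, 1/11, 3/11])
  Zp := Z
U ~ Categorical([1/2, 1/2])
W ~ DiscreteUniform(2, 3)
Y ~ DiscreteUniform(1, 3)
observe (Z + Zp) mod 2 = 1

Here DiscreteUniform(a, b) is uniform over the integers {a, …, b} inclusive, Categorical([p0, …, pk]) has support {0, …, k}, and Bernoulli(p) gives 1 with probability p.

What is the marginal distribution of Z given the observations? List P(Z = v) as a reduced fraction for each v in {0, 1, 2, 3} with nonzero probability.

P(Z=0) = 1/4, P(Z=1) = 1/4, P(Z=2) = 1/4, P(Z=3) = 1/4

Enumerate traces; 48 have nonzero weight after conditioning:
  (X=2, Z=0, U=0, W=2, Y=1) weight 1/144
  (X=2, Z=0, U=0, W=2, Y=2) weight 1/144
  (X=2, Z=0, U=0, W=2, Y=3) weight 1/144
  (X=2, Z=0, U=0, W=3, Y=1) weight 1/144
  (X=2, Z=0, U=0, W=3, Y=2) weight 1/144
  (X=2, Z=0, U=0, W=3, Y=3) weight 1/144
  (X=2, Z=0, U=1, W=2, Y=1) weight 1/144
  (X=2, Z=0, U=1, W=2, Y=2) weight 1/144
  (X=2, Z=1, U=0, W=2, Y=1) weight 1/144
  (X=2, Z=2, U=0, W=2, Y=1) weight 1/144
  … 38 more
Group by Z:
  weight(Z=0) = 1/12
  weight(Z=1) = 1/12
  weight(Z=2) = 1/12
  weight(Z=3) = 1/12
Total weight = 1/12 + 1/12 + 1/12 + 1/12 = 1/3
P(Z=0 | obs) = 1/12 / 1/3 = 1/4
P(Z=1 | obs) = 1/12 / 1/3 = 1/4
P(Z=2 | obs) = 1/12 / 1/3 = 1/4
P(Z=3 | obs) = 1/12 / 1/3 = 1/4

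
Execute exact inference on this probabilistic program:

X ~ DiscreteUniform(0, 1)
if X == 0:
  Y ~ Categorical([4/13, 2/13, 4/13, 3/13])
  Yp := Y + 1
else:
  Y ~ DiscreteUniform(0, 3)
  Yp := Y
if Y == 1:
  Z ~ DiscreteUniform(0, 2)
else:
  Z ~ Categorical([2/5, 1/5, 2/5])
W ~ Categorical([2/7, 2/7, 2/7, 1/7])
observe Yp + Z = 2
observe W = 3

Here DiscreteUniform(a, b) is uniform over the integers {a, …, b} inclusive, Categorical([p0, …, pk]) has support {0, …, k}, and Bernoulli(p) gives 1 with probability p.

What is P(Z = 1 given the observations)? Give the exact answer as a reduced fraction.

P(Z = 1 | obs) = 113/309

Enumerate traces; 5 have nonzero weight after conditioning:
  (X=0, Y=0, Z=1, W=3) weight 2/455
  (X=0, Y=1, Z=0, W=3) weight 1/273
  (X=1, Y=0, Z=2, W=3) weight 1/140
  (X=1, Y=1, Z=1, W=3) weight 1/168
  (X=1, Y=2, Z=0, W=3) weight 1/140
Group by Z:
  weight(Z=0) = 59/5460
  weight(Z=1) = 113/10920
  weight(Z=2) = 1/140
Total weight = 59/5460 + 113/10920 + 1/140 = 103/3640
P(Z=0 | obs) = 59/5460 / 103/3640 = 118/309
P(Z=1 | obs) = 113/10920 / 103/3640 = 113/309
P(Z=2 | obs) = 1/140 / 103/3640 = 26/103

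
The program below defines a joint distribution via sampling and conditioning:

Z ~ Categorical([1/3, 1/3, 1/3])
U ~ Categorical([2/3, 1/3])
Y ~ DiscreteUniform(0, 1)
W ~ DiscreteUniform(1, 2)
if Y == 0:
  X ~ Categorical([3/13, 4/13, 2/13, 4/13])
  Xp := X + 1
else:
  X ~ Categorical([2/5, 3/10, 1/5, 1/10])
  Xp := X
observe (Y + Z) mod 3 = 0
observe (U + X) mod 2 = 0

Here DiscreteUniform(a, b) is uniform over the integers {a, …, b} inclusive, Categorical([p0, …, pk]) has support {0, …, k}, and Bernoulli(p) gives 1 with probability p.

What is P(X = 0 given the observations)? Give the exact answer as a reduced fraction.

P(X = 0 | obs) = 41/97

Enumerate traces; 16 have nonzero weight after conditioning:
  (Z=0, U=0, Y=0, W=1, X=0) weight 1/78
  (Z=0, U=0, Y=0, W=1, X=2) weight 1/117
  (Z=0, U=0, Y=0, W=2, X=0) weight 1/78
  (Z=0, U=0, Y=0, W=2, X=2) weight 1/117
  (Z=0, U=1, Y=0, W=1, X=1) weight 1/117
  (Z=0, U=1, Y=0, W=1, X=3) weight 1/117
  (Z=0, U=1, Y=0, W=2, X=1) weight 1/117
  (Z=0, U=1, Y=0, W=2, X=3) weight 1/117
  … 8 more
Group by X:
  weight(X=0) = 41/585
  weight(X=1) = 79/2340
  weight(X=2) = 23/585
  weight(X=3) = 53/2340
Total weight = 41/585 + 79/2340 + 23/585 + 53/2340 = 97/585
P(X=0 | obs) = 41/585 / 97/585 = 41/97
P(X=1 | obs) = 79/2340 / 97/585 = 79/388
P(X=2 | obs) = 23/585 / 97/585 = 23/97
P(X=3 | obs) = 53/2340 / 97/585 = 53/388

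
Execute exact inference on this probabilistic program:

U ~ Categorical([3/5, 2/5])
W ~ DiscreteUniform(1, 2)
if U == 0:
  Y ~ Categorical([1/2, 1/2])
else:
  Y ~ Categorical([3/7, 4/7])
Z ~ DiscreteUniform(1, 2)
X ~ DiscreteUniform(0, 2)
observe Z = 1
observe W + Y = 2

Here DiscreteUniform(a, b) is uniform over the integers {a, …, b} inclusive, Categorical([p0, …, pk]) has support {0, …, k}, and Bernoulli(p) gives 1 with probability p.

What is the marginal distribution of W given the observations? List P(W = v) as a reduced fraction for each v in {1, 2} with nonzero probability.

Enumerate traces; 12 have nonzero weight after conditioning:
  (U=0, W=1, Y=1, Z=1, X=0) weight 1/40
  (U=0, W=1, Y=1, Z=1, X=1) weight 1/40
  (U=0, W=1, Y=1, Z=1, X=2) weight 1/40
  (U=0, W=2, Y=0, Z=1, X=0) weight 1/40
  (U=0, W=2, Y=0, Z=1, X=1) weight 1/40
  (U=0, W=2, Y=0, Z=1, X=2) weight 1/40
  (U=1, W=1, Y=1, Z=1, X=0) weight 2/105
  (U=1, W=1, Y=1, Z=1, X=1) weight 2/105
  … 4 more
Group by W:
  weight(W=1) = 37/280
  weight(W=2) = 33/280
Total weight = 37/280 + 33/280 = 1/4
P(W=1 | obs) = 37/280 / 1/4 = 37/70
P(W=2 | obs) = 33/280 / 1/4 = 33/70

P(W=1) = 37/70, P(W=2) = 33/70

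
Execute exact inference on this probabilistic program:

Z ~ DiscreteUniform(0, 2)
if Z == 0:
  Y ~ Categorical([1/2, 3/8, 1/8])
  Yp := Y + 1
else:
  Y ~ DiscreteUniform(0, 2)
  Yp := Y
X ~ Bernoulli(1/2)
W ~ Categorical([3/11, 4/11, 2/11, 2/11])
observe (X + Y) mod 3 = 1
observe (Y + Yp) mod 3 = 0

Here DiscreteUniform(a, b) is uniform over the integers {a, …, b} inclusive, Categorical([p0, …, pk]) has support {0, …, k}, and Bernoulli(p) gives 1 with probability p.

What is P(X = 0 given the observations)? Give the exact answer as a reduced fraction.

Enumerate traces; 12 have nonzero weight after conditioning:
  (Z=0, Y=1, X=0, W=0) weight 3/176
  (Z=0, Y=1, X=0, W=1) weight 1/44
  (Z=0, Y=1, X=0, W=2) weight 1/88
  (Z=0, Y=1, X=0, W=3) weight 1/88
  (Z=1, Y=0, X=1, W=0) weight 1/66
  (Z=1, Y=0, X=1, W=1) weight 2/99
  (Z=1, Y=0, X=1, W=2) weight 1/99
  (Z=1, Y=0, X=1, W=3) weight 1/99
  … 4 more
Group by X:
  weight(X=0) = 1/16
  weight(X=1) = 1/9
Total weight = 1/16 + 1/9 = 25/144
P(X=0 | obs) = 1/16 / 25/144 = 9/25
P(X=1 | obs) = 1/9 / 25/144 = 16/25

P(X = 0 | obs) = 9/25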